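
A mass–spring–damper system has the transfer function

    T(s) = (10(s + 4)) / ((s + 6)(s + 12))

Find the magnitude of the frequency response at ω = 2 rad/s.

Substitute s = j2: numerator = 40 + j20, denominator = 68 + j36.
|T(j2)| = |40 + j20| / |68 + j36| = 44.721 / 76.942 ≈ 0.5812.

|T(j2)| ≈ 0.5812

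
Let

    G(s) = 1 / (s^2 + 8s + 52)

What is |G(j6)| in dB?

Substitute s = j6: numerator = 1, denominator = 16 + j48.
|G(j6)| = |1| / |16 + j48| = 1 / 50.596 ≈ 0.01976.
In decibels: 20·log₁₀(0.01976) ≈ -34.1 dB.

|G(j6)|_dB ≈ -34.1 dB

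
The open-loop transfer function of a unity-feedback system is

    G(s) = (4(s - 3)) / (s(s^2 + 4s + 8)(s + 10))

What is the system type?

Type 1

The denominator has 1 factor of s at the origin (free integrator), so this is a Type 1 system.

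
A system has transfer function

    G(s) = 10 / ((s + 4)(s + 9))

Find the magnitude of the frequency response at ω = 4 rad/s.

Substitute s = j4: numerator = 10, denominator = 20 + j52.
|G(j4)| = |10| / |20 + j52| = 10 / 55.714 ≈ 0.1795.

|G(j4)| ≈ 0.1795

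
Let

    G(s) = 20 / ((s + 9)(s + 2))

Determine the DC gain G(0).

G(0) = 10/9 ≈ 1.111

At s = 0 each factor (s + a) contributes a and each (s^2 + bs + c) contributes c.
G(0) = 20·1 / ((9) · (2)) = 20/18 = 10/9.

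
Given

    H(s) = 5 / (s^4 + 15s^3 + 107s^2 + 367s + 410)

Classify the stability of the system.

stable

The denominator s^4 + 15s^3 + 107s^2 + 367s + 410 factors as (s + 5)(s^2 + 8s + 41)(s + 2), giving poles at s = -5, -4 ± 5j, -2.
Since all poles lie strictly in the left half-plane, the system is stable.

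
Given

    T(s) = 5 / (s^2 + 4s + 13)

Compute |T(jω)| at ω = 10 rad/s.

Substitute s = j10: numerator = 5, denominator = -87 + j40.
|T(j10)| = |5| / |-87 + j40| = 5 / 95.755 ≈ 0.05222.

|T(j10)| ≈ 0.05222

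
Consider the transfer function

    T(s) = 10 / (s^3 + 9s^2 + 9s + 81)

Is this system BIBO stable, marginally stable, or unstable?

marginally stable

The denominator s^3 + 9s^2 + 9s + 81 factors as (s^2 + 9)(s + 9), giving poles at s = ±3j, -9.
Since the simple pole(s) at s = 3j, -3j lie on the jω-axis with none in the right half-plane, the system is marginally stable.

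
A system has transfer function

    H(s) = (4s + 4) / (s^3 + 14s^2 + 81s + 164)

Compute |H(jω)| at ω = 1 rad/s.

Substitute s = j1: numerator = 4 + j4, denominator = 150 + j80.
|H(j1)| = |4 + j4| / |150 + j80| = 5.6569 / 170 ≈ 0.03328.

|H(j1)| ≈ 0.03328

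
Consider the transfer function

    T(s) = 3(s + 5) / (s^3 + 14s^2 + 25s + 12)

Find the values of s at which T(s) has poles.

The poles are the roots of the denominator s^3 + 14s^2 + 25s + 12 = 0.
Trying s = -1: the polynomial evaluates to 0, so (s + 1) is a factor.
Dividing out leaves s^2 + 13s + 12 = 0.
Factoring the quadratic: (s + 1)(s + 12) = 0.

s = -1, -1, -12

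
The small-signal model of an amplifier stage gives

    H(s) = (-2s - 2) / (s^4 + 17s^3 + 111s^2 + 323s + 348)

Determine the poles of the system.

The poles are the roots of the denominator s^4 + 17s^3 + 111s^2 + 323s + 348 = 0.
Trying s = -4: the polynomial evaluates to 0, so (s + 4) is a factor.
Dividing out leaves s^3 + 13s^2 + 59s + 87 = 0.
This factors further as (s^2 + 10s + 29)(s + 3) = 0.

s = -5 ± 2j, -4, -3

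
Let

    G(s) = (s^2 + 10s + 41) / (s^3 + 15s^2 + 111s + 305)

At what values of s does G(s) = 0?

s = -5 + 4j, -5 - 4j

Set the numerator to zero: s^2 + 10s + 41 = 0.
Factoring: (s^2 + 10s + 41) = 0.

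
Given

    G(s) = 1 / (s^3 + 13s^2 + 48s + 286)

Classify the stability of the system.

The denominator s^3 + 13s^2 + 48s + 286 factors as (s^2 + 2s + 26)(s + 11), giving poles at s = -1 + 5j, -1 - 5j, -11.
Since all poles lie strictly in the left half-plane, the system is stable.

stable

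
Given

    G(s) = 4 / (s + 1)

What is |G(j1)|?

Substitute s = j1: numerator = 4, denominator = 1 + j1.
|G(j1)| = |4| / |1 + j1| = 4 / 1.4142 ≈ 2.828.

|G(j1)| ≈ 2.828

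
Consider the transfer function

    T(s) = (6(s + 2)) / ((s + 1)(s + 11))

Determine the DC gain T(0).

At s = 0 each factor (s + a) contributes a and each (s^2 + bs + c) contributes c.
T(0) = 6·(2) / ((1) · (11)) = 12/11 = 12/11.

T(0) = 12/11 ≈ 1.091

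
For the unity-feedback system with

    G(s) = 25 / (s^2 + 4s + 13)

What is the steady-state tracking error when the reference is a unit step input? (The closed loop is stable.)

e_ss = 0.3421

G(s) has no poles at the origin.
This is a Type 0 system. Kp = lim_{s→0} G(s) = 25/13.
e_ss = 1/(1 + Kp) = 1/(1 + 25/13) = 13/38 ≈ 0.3421.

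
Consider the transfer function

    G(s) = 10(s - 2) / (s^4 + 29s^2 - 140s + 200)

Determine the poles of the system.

s = 2 + j, 2 - j, -2 + 6j, -2 - 6j

The poles are the roots of the denominator s^4 + 29s^2 - 140s + 200 = 0.
No real roots exist; factor into two real quadratics: (s^2 - 4s + 5)(s^2 + 4s + 40) = 0.
Each quadratic gives a conjugate pair via the quadratic formula.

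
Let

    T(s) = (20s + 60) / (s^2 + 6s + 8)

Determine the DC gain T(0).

T(0) = 15/2 ≈ 7.500

Set s = 0: T(0) = (60) / (8) = 15/2.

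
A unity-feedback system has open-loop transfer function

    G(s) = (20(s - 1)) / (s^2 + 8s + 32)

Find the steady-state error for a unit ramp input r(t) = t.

e_ss = ∞

G(s) has no poles at the origin.
This is a Type 0 system; Kv = lim_{s→0} s·G(s) = 0, so the steady-state error for a ramp input is infinite.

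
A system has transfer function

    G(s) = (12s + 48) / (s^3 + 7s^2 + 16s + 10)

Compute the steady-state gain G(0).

G(0) = 24/5 ≈ 4.800

Set s = 0: G(0) = (48) / (10) = 24/5.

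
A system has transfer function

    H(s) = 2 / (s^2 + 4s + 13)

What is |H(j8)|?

Substitute s = j8: numerator = 2, denominator = -51 + j32.
|H(j8)| = |2| / |-51 + j32| = 2 / 60.208 ≈ 0.03322.

|H(j8)| ≈ 0.03322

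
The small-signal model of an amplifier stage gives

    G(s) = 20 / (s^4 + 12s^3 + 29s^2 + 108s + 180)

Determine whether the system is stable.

marginally stable

The denominator s^4 + 12s^3 + 29s^2 + 108s + 180 factors as (s^2 + 9)(s + 2)(s + 10), giving poles at s = ±3j, -2, -10.
Since the simple pole(s) at s = 3j, -3j lie on the jω-axis with none in the right half-plane, the system is marginally stable.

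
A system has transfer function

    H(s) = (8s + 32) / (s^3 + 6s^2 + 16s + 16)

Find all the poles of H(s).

s = -2 + 2j, -2 - 2j, -2

The poles are the roots of the denominator s^3 + 6s^2 + 16s + 16 = 0.
Trying s = -2: the polynomial evaluates to 0, so (s + 2) is a factor.
Dividing out leaves s^2 + 4s + 8 = 0.
The quadratic formula then gives s = -2 ± 2j.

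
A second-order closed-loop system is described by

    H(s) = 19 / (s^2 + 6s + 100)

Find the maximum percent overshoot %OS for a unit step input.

%OS ≈ 37.2%

Comparing s^2 + 6s + 100 to s^2 + 2ζωₙs + ωₙ²: ωₙ = 10 rad/s and ζ = 6/(2·10) = 0.3.
%OS = 100·exp(−πζ/√(1−ζ²)) = 100·exp(−π·0.3/√(1−0.3²)) ≈ 37.2%.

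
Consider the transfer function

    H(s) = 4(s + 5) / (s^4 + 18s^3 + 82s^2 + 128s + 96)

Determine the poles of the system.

The poles are the roots of the denominator s^4 + 18s^3 + 82s^2 + 128s + 96 = 0.
Trying s = -12: the polynomial evaluates to 0, so (s + 12) is a factor.
Dividing out leaves s^3 + 6s^2 + 10s + 8 = 0.
This factors further as (s^2 + 2s + 2)(s + 4) = 0.

s = -1 ± j, -12, -4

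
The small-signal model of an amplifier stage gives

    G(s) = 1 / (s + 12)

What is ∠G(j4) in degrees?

∠G(j4) ≈ -18.43°

At s = j4: numerator = 1, denominator = 12 + j4.
∠G = ∠num − ∠den = 0° − (18.435°) = -18.43°.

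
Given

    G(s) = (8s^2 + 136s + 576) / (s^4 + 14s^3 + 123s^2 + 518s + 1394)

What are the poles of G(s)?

The poles are the roots of the denominator s^4 + 14s^3 + 123s^2 + 518s + 1394 = 0.
No real roots exist; factor into two real quadratics: (s^2 + 8s + 41)(s^2 + 6s + 34) = 0.
Each quadratic gives a conjugate pair via the quadratic formula.

s = -4 ± 5j, -3 ± 5j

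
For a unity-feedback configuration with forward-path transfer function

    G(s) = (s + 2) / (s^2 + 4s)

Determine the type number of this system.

Factor s from the denominator: s^2 + 4s = s·(s + 4).
There is 1 pole at the origin, so the system is Type 1.

Type 1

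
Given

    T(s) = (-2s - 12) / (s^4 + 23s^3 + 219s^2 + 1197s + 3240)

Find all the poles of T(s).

The poles are the roots of the denominator s^4 + 23s^3 + 219s^2 + 1197s + 3240 = 0.
Trying s = -9: the polynomial evaluates to 0, so (s + 9) is a factor.
Dividing out leaves s^3 + 14s^2 + 93s + 360 = 0.
This factors further as (s^2 + 6s + 45)(s + 8) = 0.

s = -9, -3 + 6j, -3 - 6j, -8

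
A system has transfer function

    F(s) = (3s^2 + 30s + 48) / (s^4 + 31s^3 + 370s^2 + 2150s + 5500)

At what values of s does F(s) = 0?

s = -2, -8

Set the numerator to zero: 3s^2 + 30s + 48 = 0, i.e. 3·(s^2 + 10s + 16) = 0.
Factoring: (s + 2)(s + 8) = 0.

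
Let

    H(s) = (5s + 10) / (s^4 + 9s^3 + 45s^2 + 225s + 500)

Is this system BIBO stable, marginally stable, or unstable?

The denominator s^4 + 9s^3 + 45s^2 + 225s + 500 factors as (s^2 + 25)(s + 5)(s + 4), giving poles at s = ±5j, -5, -4.
Since the simple pole(s) at s = 5j, -5j lie on the jω-axis with none in the right half-plane, the system is marginally stable.

marginally stable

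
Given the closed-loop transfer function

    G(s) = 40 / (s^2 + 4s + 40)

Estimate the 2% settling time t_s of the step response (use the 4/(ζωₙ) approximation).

Comparing s^2 + 4s + 40 to s^2 + 2ζωₙs + ωₙ²: ωₙ = √40 ≈ 6.325 rad/s and ζ = 4/(2·√40) ≈ 0.3162.
ζωₙ = 4/2 = 2, so t_s ≈ 4/(ζωₙ) = 4/2 = 2 s.

t_s ≈ 2 s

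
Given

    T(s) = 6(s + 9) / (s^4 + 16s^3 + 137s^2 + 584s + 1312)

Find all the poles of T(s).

s = -4 ± 5j, -4 ± 4j

The poles are the roots of the denominator s^4 + 16s^3 + 137s^2 + 584s + 1312 = 0.
No real roots exist; factor into two real quadratics: (s^2 + 8s + 41)(s^2 + 8s + 32) = 0.
Each quadratic gives a conjugate pair via the quadratic formula.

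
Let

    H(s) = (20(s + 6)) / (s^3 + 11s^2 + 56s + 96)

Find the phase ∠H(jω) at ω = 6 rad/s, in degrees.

At s = j6: numerator = 120 + j120, denominator = -300 + j120.
∠H = ∠num − ∠den = 45° − (158.20°) = -113.2°.

∠H(j6) ≈ -113.2°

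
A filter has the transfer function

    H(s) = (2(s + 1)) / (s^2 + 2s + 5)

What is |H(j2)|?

|H(j2)| ≈ 1.085

Substitute s = j2: numerator = 2 + j4, denominator = 1 + j4.
|H(j2)| = |2 + j4| / |1 + j4| = 4.4721 / 4.1231 ≈ 1.085.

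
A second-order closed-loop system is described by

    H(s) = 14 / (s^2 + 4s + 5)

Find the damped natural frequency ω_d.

Comparing s^2 + 4s + 5 to s^2 + 2ζωₙs + ωₙ²: ωₙ = √5 ≈ 2.236 rad/s and ζ = 4/(2·√5) ≈ 0.8944.
ζωₙ = 4/2 = 2, so ω_d = ωₙ√(1−ζ²) = √(ωₙ² − (ζωₙ)²) = √(5 − 2²) = √1 = 1 rad/s.

ω_d = 1 rad/s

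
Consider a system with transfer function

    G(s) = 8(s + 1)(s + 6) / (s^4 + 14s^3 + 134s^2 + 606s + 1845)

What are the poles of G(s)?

The poles are the roots of the denominator s^4 + 14s^3 + 134s^2 + 606s + 1845 = 0.
No real roots exist; factor into two real quadratics: (s^2 + 6s + 45)(s^2 + 8s + 41) = 0.
Each quadratic gives a conjugate pair via the quadratic formula.

s = -3 ± 6j, -4 ± 5j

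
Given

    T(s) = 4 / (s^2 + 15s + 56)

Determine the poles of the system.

s = -7, -8

The poles are the roots of the denominator s^2 + 15s + 56 = 0.
Factoring: (s + 7)(s + 8) = 0, so s = -7 and s = -8.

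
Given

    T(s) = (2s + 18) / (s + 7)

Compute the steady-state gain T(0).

Set s = 0: T(0) = (18) / (7) = 18/7.

T(0) = 18/7 ≈ 2.571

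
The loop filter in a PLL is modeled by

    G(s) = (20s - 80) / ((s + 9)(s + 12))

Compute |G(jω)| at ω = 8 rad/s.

Substitute s = j8: numerator = -80 + j160, denominator = 44 + j168.
|G(j8)| = |-80 + j160| / |44 + j168| = 178.89 / 173.67 ≈ 1.030.

|G(j8)| ≈ 1.030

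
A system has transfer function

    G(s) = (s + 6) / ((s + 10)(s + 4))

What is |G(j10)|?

Substitute s = j10: numerator = 6 + j10, denominator = -60 + j140.
|G(j10)| = |6 + j10| / |-60 + j140| = 11.662 / 152.32 ≈ 0.07656.

|G(j10)| ≈ 0.07656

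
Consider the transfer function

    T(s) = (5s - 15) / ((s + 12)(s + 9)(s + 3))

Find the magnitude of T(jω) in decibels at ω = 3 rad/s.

Substitute s = j3: numerator = -15 + j15, denominator = 108 + j486.
|T(j3)| = |-15 + j15| / |108 + j486| = 21.213 / 497.86 ≈ 0.04261.
In decibels: 20·log₁₀(0.04261) ≈ -27.4 dB.

|T(j3)|_dB ≈ -27.4 dB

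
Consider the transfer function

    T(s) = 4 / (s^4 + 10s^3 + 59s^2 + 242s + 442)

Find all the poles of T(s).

s = -1 + 5j, -1 - 5j, -4 + j, -4 - j

The poles are the roots of the denominator s^4 + 10s^3 + 59s^2 + 242s + 442 = 0.
No real roots exist; factor into two real quadratics: (s^2 + 2s + 26)(s^2 + 8s + 17) = 0.
Each quadratic gives a conjugate pair via the quadratic formula.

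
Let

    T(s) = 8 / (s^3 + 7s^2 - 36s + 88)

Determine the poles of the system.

s = 2 + 2j, 2 - 2j, -11

The poles are the roots of the denominator s^3 + 7s^2 - 36s + 88 = 0.
Trying s = -11: the polynomial evaluates to 0, so (s + 11) is a factor.
Dividing out leaves s^2 - 4s + 8 = 0.
The quadratic formula then gives s = 2 ± 2j.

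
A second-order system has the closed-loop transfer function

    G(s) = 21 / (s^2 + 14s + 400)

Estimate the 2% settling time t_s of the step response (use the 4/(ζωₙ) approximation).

t_s ≈ 0.5714 s

Comparing s^2 + 14s + 400 to s^2 + 2ζωₙs + ωₙ²: ωₙ = 20 rad/s and ζ = 14/(2·20) = 0.35.
ζωₙ = 14/2 = 7, so t_s ≈ 4/(ζωₙ) = 4/7 ≈ 0.5714 s.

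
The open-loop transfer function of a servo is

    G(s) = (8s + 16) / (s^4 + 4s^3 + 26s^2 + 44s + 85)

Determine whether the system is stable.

stable

The denominator s^4 + 4s^3 + 26s^2 + 44s + 85 factors as (s^2 + 2s + 17)(s^2 + 2s + 5), giving poles at s = -1 + 4j, -1 - 4j, -1 + 2j, -1 - 2j.
Since all poles lie strictly in the left half-plane, the system is stable.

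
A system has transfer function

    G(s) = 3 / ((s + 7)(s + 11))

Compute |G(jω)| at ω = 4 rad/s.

|G(j4)| ≈ 0.03179

Substitute s = j4: numerator = 3, denominator = 61 + j72.
|G(j4)| = |3| / |61 + j72| = 3 / 94.366 ≈ 0.03179.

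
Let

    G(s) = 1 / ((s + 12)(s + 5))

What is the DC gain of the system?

G(0) = 1/60 ≈ 0.01667

At s = 0 each factor (s + a) contributes a and each (s^2 + bs + c) contributes c.
G(0) = 1·1 / ((12) · (5)) = 1/60 = 1/60.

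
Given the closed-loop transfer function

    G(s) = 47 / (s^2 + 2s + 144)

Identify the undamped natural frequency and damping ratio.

Compare the denominator to the standard form s^2 + 2ζωₙs + ωₙ².
ωₙ² = 144, so ωₙ = 12 rad/s.
2ζωₙ = 2, so ζ = 2/(2·12) ≈ 0.08333.

ωₙ = 12 rad/s, ζ ≈ 0.08333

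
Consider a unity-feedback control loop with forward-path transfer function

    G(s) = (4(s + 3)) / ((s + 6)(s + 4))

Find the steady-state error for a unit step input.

e_ss = 0.6667

G(s) has no poles at the origin.
This is a Type 0 system. Kp = lim_{s→0} G(s) = 12/24 = 1/2.
e_ss = 1/(1 + Kp) = 1/(1 + 1/2) = 2/3 ≈ 0.6667.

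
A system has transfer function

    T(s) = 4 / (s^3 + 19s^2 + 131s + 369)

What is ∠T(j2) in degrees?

∠T(j2) ≈ -40.92°

At s = j2: numerator = 4, denominator = 293 + j254.
∠T = ∠num − ∠den = 0° − (40.922°) = -40.92°.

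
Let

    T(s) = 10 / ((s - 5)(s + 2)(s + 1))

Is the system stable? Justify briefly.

unstable

The poles can be read from the denominator factors: s = 5, -2, -1.
Since the pole(s) at s = 5 lie in the right half-plane, the system is unstable.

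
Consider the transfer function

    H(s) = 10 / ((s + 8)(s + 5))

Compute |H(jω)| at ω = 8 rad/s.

|H(j8)| ≈ 0.09369

Substitute s = j8: numerator = 10, denominator = -24 + j104.
|H(j8)| = |10| / |-24 + j104| = 10 / 106.73 ≈ 0.09369.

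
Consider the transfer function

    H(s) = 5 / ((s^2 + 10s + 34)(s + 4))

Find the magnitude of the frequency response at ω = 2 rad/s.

|H(j2)| ≈ 0.03101

Substitute s = j2: numerator = 5, denominator = 80 + j140.
|H(j2)| = |5| / |80 + j140| = 5 / 161.25 ≈ 0.03101.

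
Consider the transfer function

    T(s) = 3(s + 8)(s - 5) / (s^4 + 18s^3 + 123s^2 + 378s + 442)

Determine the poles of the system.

s = -5 + j, -5 - j, -4 + j, -4 - j

The poles are the roots of the denominator s^4 + 18s^3 + 123s^2 + 378s + 442 = 0.
No real roots exist; factor into two real quadratics: (s^2 + 10s + 26)(s^2 + 8s + 17) = 0.
Each quadratic gives a conjugate pair via the quadratic formula.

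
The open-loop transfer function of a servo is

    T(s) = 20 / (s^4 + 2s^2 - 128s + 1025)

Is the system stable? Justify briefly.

The denominator s^4 + 2s^2 - 128s + 1025 factors as (s^2 + 8s + 41)(s^2 - 8s + 25), giving poles at s = -4 ± 5j, 4 ± 3j.
Since the pole(s) at s = 4 ± 3j lie in the right half-plane, the system is unstable.

unstable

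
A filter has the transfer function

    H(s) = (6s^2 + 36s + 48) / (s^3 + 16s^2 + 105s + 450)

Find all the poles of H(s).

s = -3 ± 6j, -10

The poles are the roots of the denominator s^3 + 16s^2 + 105s + 450 = 0.
Trying s = -10: the polynomial evaluates to 0, so (s + 10) is a factor.
Dividing out leaves s^2 + 6s + 45 = 0.
The quadratic formula then gives s = -3 ± 6j.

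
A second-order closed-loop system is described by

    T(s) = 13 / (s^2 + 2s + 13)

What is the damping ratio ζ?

ζ ≈ 0.2774

Compare the denominator to the standard form s^2 + 2ζωₙs + ωₙ².
ωₙ² = 13, so ωₙ = √13 ≈ 3.606 rad/s.
2ζωₙ = 2, so ζ = 2/(2·√13) ≈ 0.2774.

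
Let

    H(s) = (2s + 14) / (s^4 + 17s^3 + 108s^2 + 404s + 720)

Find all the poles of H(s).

The poles are the roots of the denominator s^4 + 17s^3 + 108s^2 + 404s + 720 = 0.
Trying s = -9: the polynomial evaluates to 0, so (s + 9) is a factor.
Dividing out leaves s^3 + 8s^2 + 36s + 80 = 0.
This factors further as (s^2 + 4s + 20)(s + 4) = 0.

s = -2 ± 4j, -9, -4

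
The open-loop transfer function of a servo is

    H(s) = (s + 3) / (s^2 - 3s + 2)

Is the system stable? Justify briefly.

The denominator s^2 - 3s + 2 factors as (s - 1)(s - 2), giving poles at s = 1, 2.
Since the pole(s) at s = 1, 2 lie in the right half-plane, the system is unstable.

unstable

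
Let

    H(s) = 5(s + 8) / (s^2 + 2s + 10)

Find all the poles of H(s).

s = -1 ± 3j

The poles are the roots of the denominator s^2 + 2s + 10 = 0.
Using the quadratic formula: s = (-2 ± √(-36))/2 = -1 ± 3j.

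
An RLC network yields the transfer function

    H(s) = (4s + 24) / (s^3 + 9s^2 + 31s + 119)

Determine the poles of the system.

The poles are the roots of the denominator s^3 + 9s^2 + 31s + 119 = 0.
Trying s = -7: the polynomial evaluates to 0, so (s + 7) is a factor.
Dividing out leaves s^2 + 2s + 17 = 0.
The quadratic formula then gives s = -1 ± 4j.

s = -7, -1 ± 4j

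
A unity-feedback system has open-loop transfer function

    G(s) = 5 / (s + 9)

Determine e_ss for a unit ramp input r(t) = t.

G(s) has no poles at the origin.
This is a Type 0 system; Kv = lim_{s→0} s·G(s) = 0, so the steady-state error for a ramp input is infinite.

e_ss = ∞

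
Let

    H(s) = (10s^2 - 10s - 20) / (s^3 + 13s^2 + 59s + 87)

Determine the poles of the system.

The poles are the roots of the denominator s^3 + 13s^2 + 59s + 87 = 0.
Trying s = -3: the polynomial evaluates to 0, so (s + 3) is a factor.
Dividing out leaves s^2 + 10s + 29 = 0.
The quadratic formula then gives s = -5 ± 2j.

s = -5 ± 2j, -3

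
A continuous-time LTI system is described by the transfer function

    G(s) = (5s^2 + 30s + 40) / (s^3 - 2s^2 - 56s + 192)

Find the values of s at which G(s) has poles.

The poles are the roots of the denominator s^3 - 2s^2 - 56s + 192 = 0.
Trying s = 6: the polynomial evaluates to 0, so (s - 6) is a factor.
Dividing out leaves s^2 + 4s - 32 = 0.
Factoring the quadratic: (s - 4)(s + 8) = 0.

s = 6, 4, -8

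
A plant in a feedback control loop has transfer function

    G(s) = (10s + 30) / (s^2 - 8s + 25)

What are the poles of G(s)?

The poles are the roots of the denominator s^2 - 8s + 25 = 0.
Using the quadratic formula: s = (8 ± √(-36))/2 = 4 ± 3j.

s = 4 + 3j, 4 - 3j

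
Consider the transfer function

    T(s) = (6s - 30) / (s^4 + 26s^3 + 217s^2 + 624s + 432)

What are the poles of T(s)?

The poles are the roots of the denominator s^4 + 26s^3 + 217s^2 + 624s + 432 = 0.
Trying s = -1: the polynomial evaluates to 0, so (s + 1) is a factor.
Dividing out leaves s^3 + 25s^2 + 192s + 432 = 0.
This factors further as (s + 4)(s + 12)(s + 9) = 0.

s = -1, -4, -12, -9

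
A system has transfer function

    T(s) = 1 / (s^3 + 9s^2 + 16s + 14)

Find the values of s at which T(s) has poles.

s = -7, -1 + j, -1 - j

The poles are the roots of the denominator s^3 + 9s^2 + 16s + 14 = 0.
Trying s = -7: the polynomial evaluates to 0, so (s + 7) is a factor.
Dividing out leaves s^2 + 2s + 2 = 0.
The quadratic formula then gives s = -1 ± 1j.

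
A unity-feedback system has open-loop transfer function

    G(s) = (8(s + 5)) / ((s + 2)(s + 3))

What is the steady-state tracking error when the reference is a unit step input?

G(s) has no poles at the origin.
This is a Type 0 system. Kp = lim_{s→0} G(s) = 40/6 = 20/3.
e_ss = 1/(1 + Kp) = 1/(1 + 20/3) = 3/23 ≈ 0.1304.

e_ss = 0.1304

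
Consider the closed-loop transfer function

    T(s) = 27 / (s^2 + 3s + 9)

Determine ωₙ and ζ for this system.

Compare the denominator to the standard form s^2 + 2ζωₙs + ωₙ².
ωₙ² = 9, so ωₙ = 3 rad/s.
2ζωₙ = 3, so ζ = 3/(2·3) = 0.5.
With ζ = 0.5 the response is underdamped.

ωₙ = 3 rad/s, ζ = 0.5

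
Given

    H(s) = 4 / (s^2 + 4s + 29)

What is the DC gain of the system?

At s = 0 each factor (s + a) contributes a and each (s^2 + bs + c) contributes c.
H(0) = 4·1 / ((29)) = 4/29 = 4/29.

H(0) = 4/29 ≈ 0.1379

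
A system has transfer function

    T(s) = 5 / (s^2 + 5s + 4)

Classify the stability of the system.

The denominator s^2 + 5s + 4 factors as (s + 4)(s + 1), giving poles at s = -4, -1.
Since all poles lie strictly in the left half-plane, the system is stable.

stable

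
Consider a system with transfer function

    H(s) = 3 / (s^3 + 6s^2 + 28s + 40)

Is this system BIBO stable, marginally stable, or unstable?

stable

The denominator s^3 + 6s^2 + 28s + 40 factors as (s + 2)(s^2 + 4s + 20), giving poles at s = -2, -2 ± 4j.
Since all poles lie strictly in the left half-plane, the system is stable.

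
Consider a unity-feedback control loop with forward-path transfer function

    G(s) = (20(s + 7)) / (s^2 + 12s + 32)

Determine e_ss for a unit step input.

G(s) has no poles at the origin.
This is a Type 0 system. Kp = lim_{s→0} G(s) = 140/32 = 35/8.
e_ss = 1/(1 + Kp) = 1/(1 + 35/8) = 8/43 ≈ 0.1860.

e_ss = 0.1860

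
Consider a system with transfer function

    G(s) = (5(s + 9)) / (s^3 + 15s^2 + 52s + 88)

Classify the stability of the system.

The denominator s^3 + 15s^2 + 52s + 88 factors as (s^2 + 4s + 8)(s + 11), giving poles at s = -2 ± 2j, -11.
Since all poles lie strictly in the left half-plane, the system is stable.

stable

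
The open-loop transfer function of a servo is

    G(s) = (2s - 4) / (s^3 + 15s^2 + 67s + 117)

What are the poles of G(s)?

s = -3 ± 2j, -9

The poles are the roots of the denominator s^3 + 15s^2 + 67s + 117 = 0.
Trying s = -9: the polynomial evaluates to 0, so (s + 9) is a factor.
Dividing out leaves s^2 + 6s + 13 = 0.
The quadratic formula then gives s = -3 ± 2j.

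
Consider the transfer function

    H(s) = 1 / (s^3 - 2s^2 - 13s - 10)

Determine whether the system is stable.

unstable

The denominator s^3 - 2s^2 - 13s - 10 factors as (s + 1)(s - 5)(s + 2), giving poles at s = -1, 5, -2.
Since the pole(s) at s = 5 lie in the right half-plane, the system is unstable.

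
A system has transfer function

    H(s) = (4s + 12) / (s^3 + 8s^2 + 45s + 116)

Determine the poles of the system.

s = -2 + 5j, -2 - 5j, -4

The poles are the roots of the denominator s^3 + 8s^2 + 45s + 116 = 0.
Trying s = -4: the polynomial evaluates to 0, so (s + 4) is a factor.
Dividing out leaves s^2 + 4s + 29 = 0.
The quadratic formula then gives s = -2 ± 5j.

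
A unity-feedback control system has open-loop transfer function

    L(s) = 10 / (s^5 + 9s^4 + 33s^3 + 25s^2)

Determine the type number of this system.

Factor s from the denominator: s^5 + 9s^4 + 33s^3 + 25s^2 = s^2·(s^3 + 9s^2 + 33s + 25).
There are 2 poles at the origin, so the system is Type 2.

Type 2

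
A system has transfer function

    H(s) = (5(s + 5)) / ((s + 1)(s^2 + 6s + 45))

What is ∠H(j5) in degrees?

∠H(j5) ≈ -90°

At s = j5: numerator = 25 + j25, denominator = -130 + j130.
∠H = ∠num − ∠den = 45° − (135°) = -90°.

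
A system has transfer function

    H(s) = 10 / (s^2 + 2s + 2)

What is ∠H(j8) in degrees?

∠H(j8) ≈ -165.5°

At s = j8: numerator = 10, denominator = -62 + j16.
∠H = ∠num − ∠den = 0° − (165.53°) = -165.5°.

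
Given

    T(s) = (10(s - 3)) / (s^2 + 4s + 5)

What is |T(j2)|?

|T(j2)| ≈ 4.472

Substitute s = j2: numerator = -30 + j20, denominator = 1 + j8.
|T(j2)| = |-30 + j20| / |1 + j8| = 36.056 / 8.0623 ≈ 4.472.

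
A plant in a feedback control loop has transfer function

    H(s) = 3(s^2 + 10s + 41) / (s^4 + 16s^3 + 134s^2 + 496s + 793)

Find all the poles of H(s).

The poles are the roots of the denominator s^4 + 16s^3 + 134s^2 + 496s + 793 = 0.
No real roots exist; factor into two real quadratics: (s^2 + 10s + 61)(s^2 + 6s + 13) = 0.
Each quadratic gives a conjugate pair via the quadratic formula.

s = -5 + 6j, -5 - 6j, -3 + 2j, -3 - 2j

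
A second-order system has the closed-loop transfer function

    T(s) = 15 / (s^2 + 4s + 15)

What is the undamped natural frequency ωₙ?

Compare the denominator to the standard form s^2 + 2ζωₙs + ωₙ².
ωₙ² = 15, so ωₙ = √15 ≈ 3.873 rad/s.

ωₙ ≈ 3.873 rad/s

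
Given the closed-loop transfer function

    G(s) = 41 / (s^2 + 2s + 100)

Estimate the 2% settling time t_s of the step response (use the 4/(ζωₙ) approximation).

t_s ≈ 4 s

Comparing s^2 + 2s + 100 to s^2 + 2ζωₙs + ωₙ²: ωₙ = 10 rad/s and ζ = 2/(2·10) = 0.1.
ζωₙ = 2/2 = 1, so t_s ≈ 4/(ζωₙ) = 4/1 = 4 s.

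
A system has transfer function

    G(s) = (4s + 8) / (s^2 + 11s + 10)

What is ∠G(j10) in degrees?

At s = j10: numerator = 8 + j40, denominator = -90 + j110.
∠G = ∠num − ∠den = 78.690° − (129.29°) = -50.60°.

∠G(j10) ≈ -50.60°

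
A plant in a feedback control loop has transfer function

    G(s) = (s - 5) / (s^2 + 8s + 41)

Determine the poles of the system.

s = -4 + 5j, -4 - 5j

The poles are the roots of the denominator s^2 + 8s + 41 = 0.
Using the quadratic formula: s = (-8 ± √(-100))/2 = -4 ± 5j.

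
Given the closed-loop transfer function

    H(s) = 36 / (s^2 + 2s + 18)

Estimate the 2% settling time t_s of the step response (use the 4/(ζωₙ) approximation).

Comparing s^2 + 2s + 18 to s^2 + 2ζωₙs + ωₙ²: ωₙ = √18 ≈ 4.243 rad/s and ζ = 2/(2·√18) ≈ 0.2357.
ζωₙ = 2/2 = 1, so t_s ≈ 4/(ζωₙ) = 4/1 = 4 s.

t_s ≈ 4 s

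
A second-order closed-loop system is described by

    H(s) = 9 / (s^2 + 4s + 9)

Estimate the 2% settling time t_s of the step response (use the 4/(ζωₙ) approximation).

t_s ≈ 2 s

Comparing s^2 + 4s + 9 to s^2 + 2ζωₙs + ωₙ²: ωₙ = 3 rad/s and ζ = 4/(2·3) ≈ 0.6667.
ζωₙ = 4/2 = 2, so t_s ≈ 4/(ζωₙ) = 4/2 = 2 s.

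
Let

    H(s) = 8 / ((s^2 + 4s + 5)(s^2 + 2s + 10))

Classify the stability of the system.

The poles can be read from the denominator factors: s = -2 + j, -2 - j, -1 + 3j, -1 - 3j.
Since all poles lie strictly in the left half-plane, the system is stable.

stable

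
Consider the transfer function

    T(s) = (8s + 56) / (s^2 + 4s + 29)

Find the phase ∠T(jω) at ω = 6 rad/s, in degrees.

At s = j6: numerator = 56 + j48, denominator = -7 + j24.
∠T = ∠num − ∠den = 40.601° − (106.26°) = -65.66°.

∠T(j6) ≈ -65.66°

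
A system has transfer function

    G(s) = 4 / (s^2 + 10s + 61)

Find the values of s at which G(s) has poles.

The poles are the roots of the denominator s^2 + 10s + 61 = 0.
Using the quadratic formula: s = (-10 ± √(-144))/2 = -5 ± 6j.

s = -5 + 6j, -5 - 6j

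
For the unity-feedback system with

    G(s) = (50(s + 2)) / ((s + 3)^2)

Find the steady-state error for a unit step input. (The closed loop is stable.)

e_ss = 0.08257

G(s) has no poles at the origin.
This is a Type 0 system. Kp = lim_{s→0} G(s) = 100/9.
e_ss = 1/(1 + Kp) = 1/(1 + 100/9) = 9/109 ≈ 0.08257.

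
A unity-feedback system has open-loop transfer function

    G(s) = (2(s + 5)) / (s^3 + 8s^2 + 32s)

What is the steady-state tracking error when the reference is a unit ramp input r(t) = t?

G(s) has one pole at the origin.
This is a Type 1 system. Kv = lim_{s→0} s·G(s) = 10/32 = 5/16.
e_ss = 1/Kv = 1/(5/16) = 16/5 ≈ 3.200.

e_ss = 3.200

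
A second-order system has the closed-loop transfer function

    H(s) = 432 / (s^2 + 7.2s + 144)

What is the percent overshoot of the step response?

Comparing s^2 + 7.2s + 144 to s^2 + 2ζωₙs + ωₙ²: ωₙ = 12 rad/s and ζ = 7.2/(2·12) = 0.3.
%OS = 100·exp(−πζ/√(1−ζ²)) = 100·exp(−π·0.3/√(1−0.3²)) ≈ 37.2%.

%OS ≈ 37.2%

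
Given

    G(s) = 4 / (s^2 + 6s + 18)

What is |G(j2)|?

|G(j2)| ≈ 0.2169

Substitute s = j2: numerator = 4, denominator = 14 + j12.
|G(j2)| = |4| / |14 + j12| = 4 / 18.439 ≈ 0.2169.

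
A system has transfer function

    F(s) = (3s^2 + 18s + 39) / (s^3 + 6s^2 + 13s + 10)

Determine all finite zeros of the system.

Set the numerator to zero: 3s^2 + 18s + 39 = 0, i.e. 3·(s^2 + 6s + 13) = 0.
Factoring: (s^2 + 6s + 13) = 0.

s = -3 + 2j, -3 - 2j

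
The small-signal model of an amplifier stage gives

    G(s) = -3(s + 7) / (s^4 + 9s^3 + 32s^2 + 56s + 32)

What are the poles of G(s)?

s = -2 ± 2j, -4, -1

The poles are the roots of the denominator s^4 + 9s^3 + 32s^2 + 56s + 32 = 0.
Trying s = -4: the polynomial evaluates to 0, so (s + 4) is a factor.
Dividing out leaves s^3 + 5s^2 + 12s + 8 = 0.
This factors further as (s^2 + 4s + 8)(s + 1) = 0.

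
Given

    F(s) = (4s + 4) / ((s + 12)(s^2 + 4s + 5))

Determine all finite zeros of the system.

s = -1

Set the numerator to zero: 4s + 4 = 0, i.e. 4·(s + 1) = 0.
So s = -1.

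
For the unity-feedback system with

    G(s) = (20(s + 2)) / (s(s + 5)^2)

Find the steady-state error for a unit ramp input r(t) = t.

e_ss = 0.6250

G(s) has one pole at the origin.
This is a Type 1 system. Kv = lim_{s→0} s·G(s) = 40/25 = 8/5.
e_ss = 1/Kv = 1/(8/5) = 5/8 ≈ 0.6250.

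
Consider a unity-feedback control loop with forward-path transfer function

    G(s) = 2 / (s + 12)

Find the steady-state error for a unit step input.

e_ss = 0.8571

G(s) has no poles at the origin.
This is a Type 0 system. Kp = lim_{s→0} G(s) = 2/12 = 1/6.
e_ss = 1/(1 + Kp) = 1/(1 + 1/6) = 6/7 ≈ 0.8571.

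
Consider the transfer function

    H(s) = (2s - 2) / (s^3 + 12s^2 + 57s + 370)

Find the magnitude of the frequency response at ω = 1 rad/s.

Substitute s = j1: numerator = -2 + j2, denominator = 358 + j56.
|H(j1)| = |-2 + j2| / |358 + j56| = 2.8284 / 362.35 ≈ 0.007806.

|H(j1)| ≈ 0.007806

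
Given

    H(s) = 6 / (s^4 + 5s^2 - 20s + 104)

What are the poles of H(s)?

The poles are the roots of the denominator s^4 + 5s^2 - 20s + 104 = 0.
No real roots exist; factor into two real quadratics: (s^2 + 4s + 13)(s^2 - 4s + 8) = 0.
Each quadratic gives a conjugate pair via the quadratic formula.

s = -2 + 3j, -2 - 3j, 2 + 2j, 2 - 2j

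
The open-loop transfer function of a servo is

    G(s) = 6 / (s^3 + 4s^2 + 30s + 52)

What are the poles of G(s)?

s = -1 ± 5j, -2

The poles are the roots of the denominator s^3 + 4s^2 + 30s + 52 = 0.
Trying s = -2: the polynomial evaluates to 0, so (s + 2) is a factor.
Dividing out leaves s^2 + 2s + 26 = 0.
The quadratic formula then gives s = -1 ± 5j.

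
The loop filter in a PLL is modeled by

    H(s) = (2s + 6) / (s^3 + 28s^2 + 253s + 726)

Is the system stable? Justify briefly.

stable

The denominator s^3 + 28s^2 + 253s + 726 factors as (s + 6)(s + 11)^2, giving poles at s = -6, -11, -11.
Since all poles lie strictly in the left half-plane, the system is stable.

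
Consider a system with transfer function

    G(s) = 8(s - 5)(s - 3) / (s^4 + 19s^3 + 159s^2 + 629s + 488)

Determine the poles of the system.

s = -5 + 6j, -5 - 6j, -8, -1

The poles are the roots of the denominator s^4 + 19s^3 + 159s^2 + 629s + 488 = 0.
Trying s = -8: the polynomial evaluates to 0, so (s + 8) is a factor.
Dividing out leaves s^3 + 11s^2 + 71s + 61 = 0.
This factors further as (s^2 + 10s + 61)(s + 1) = 0.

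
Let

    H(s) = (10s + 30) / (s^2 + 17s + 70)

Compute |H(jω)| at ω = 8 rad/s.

|H(j8)| ≈ 0.6276

Substitute s = j8: numerator = 30 + j80, denominator = 6 + j136.
|H(j8)| = |30 + j80| / |6 + j136| = 85.440 / 136.13 ≈ 0.6276.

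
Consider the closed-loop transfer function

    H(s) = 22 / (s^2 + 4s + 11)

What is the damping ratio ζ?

ζ ≈ 0.6030

Compare the denominator to the standard form s^2 + 2ζωₙs + ωₙ².
ωₙ² = 11, so ωₙ = √11 ≈ 3.317 rad/s.
2ζωₙ = 4, so ζ = 4/(2·√11) ≈ 0.6030.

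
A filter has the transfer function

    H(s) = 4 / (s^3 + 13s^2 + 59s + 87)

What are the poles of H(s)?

s = -3, -5 ± 2j

The poles are the roots of the denominator s^3 + 13s^2 + 59s + 87 = 0.
Trying s = -3: the polynomial evaluates to 0, so (s + 3) is a factor.
Dividing out leaves s^2 + 10s + 29 = 0.
The quadratic formula then gives s = -5 ± 2j.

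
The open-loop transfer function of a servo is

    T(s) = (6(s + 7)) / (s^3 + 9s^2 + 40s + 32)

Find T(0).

T(0) = 21/16 ≈ 1.312

Set s = 0: T(0) = (42) / (32) = 21/16.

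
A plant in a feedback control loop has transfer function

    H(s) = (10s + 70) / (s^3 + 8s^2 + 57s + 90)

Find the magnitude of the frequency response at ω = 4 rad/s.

Substitute s = j4: numerator = 70 + j40, denominator = -38 + j164.
|H(j4)| = |70 + j40| / |-38 + j164| = 80.623 / 168.34 ≈ 0.4789.

|H(j4)| ≈ 0.4789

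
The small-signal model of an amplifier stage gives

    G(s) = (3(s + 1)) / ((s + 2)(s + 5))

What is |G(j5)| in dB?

|G(j5)|_dB ≈ -7.92 dB

Substitute s = j5: numerator = 3 + j15, denominator = -15 + j35.
|G(j5)| = |3 + j15| / |-15 + j35| = 15.297 / 38.079 ≈ 0.4017.
In decibels: 20·log₁₀(0.4017) ≈ -7.92 dB.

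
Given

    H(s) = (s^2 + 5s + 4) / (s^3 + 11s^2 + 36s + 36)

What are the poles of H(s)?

s = -6, -3, -2

The poles are the roots of the denominator s^3 + 11s^2 + 36s + 36 = 0.
Trying s = -6: the polynomial evaluates to 0, so (s + 6) is a factor.
Dividing out leaves s^2 + 5s + 6 = 0.
Factoring the quadratic: (s + 3)(s + 2) = 0.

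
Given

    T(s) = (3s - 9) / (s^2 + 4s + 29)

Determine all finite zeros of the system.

Set the numerator to zero: 3s - 9 = 0, i.e. 3·(s - 3) = 0.
So s = 3.

s = 3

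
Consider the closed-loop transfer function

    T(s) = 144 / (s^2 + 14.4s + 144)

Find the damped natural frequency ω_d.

Comparing s^2 + 14.4s + 144 to s^2 + 2ζωₙs + ωₙ²: ωₙ = 12 rad/s and ζ = 14.4/(2·12) = 0.6.
ζωₙ = 14.4/2 = 7.2, so ω_d = ωₙ√(1−ζ²) = √(ωₙ² − (ζωₙ)²) = √(144 − 7.2²) = √92.16 = 9.600 rad/s.

ω_d = 9.600 rad/s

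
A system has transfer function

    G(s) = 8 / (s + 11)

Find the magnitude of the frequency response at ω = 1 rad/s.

Substitute s = j1: numerator = 8, denominator = 11 + j1.
|G(j1)| = |8| / |11 + j1| = 8 / 11.045 ≈ 0.7243.

|G(j1)| ≈ 0.7243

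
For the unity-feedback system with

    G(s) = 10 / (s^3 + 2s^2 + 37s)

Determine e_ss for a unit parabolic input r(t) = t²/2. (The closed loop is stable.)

G(s) has one pole at the origin.
This is a Type 1 system; Ka = lim_{s→0} s^2·G(s) = 0, so the steady-state error for a parabola input is infinite.

e_ss = ∞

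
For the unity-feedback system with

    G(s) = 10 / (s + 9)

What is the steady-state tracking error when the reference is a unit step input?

e_ss = 0.4737

G(s) has no poles at the origin.
This is a Type 0 system. Kp = lim_{s→0} G(s) = 10/9.
e_ss = 1/(1 + Kp) = 1/(1 + 10/9) = 9/19 ≈ 0.4737.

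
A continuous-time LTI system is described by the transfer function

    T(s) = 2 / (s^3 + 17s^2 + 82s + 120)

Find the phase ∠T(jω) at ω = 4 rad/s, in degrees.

∠T(j4) ≈ -119.9°

At s = j4: numerator = 2, denominator = -152 + j264.
∠T = ∠num − ∠den = 0° − (119.93°) = -119.9°.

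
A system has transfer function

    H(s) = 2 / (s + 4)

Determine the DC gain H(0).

H(0) = 1/2 ≈ 0.5000

At s = 0 each factor (s + a) contributes a and each (s^2 + bs + c) contributes c.
H(0) = 2·1 / ((4)) = 2/4 = 1/2.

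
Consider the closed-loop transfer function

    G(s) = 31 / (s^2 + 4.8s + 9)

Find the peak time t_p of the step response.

t_p ≈ 1.745 s

Comparing s^2 + 4.8s + 9 to s^2 + 2ζωₙs + ωₙ²: ωₙ = 3 rad/s and ζ = 4.8/(2·3) = 0.8.
ζωₙ = 4.8/2 = 2.4, so ω_d = ωₙ√(1−ζ²) = √(ωₙ² − (ζωₙ)²) = √(9 − 2.4²) = √3.24 = 1.800 rad/s.
t_p = π/ω_d = π/1.800 ≈ 1.745 s.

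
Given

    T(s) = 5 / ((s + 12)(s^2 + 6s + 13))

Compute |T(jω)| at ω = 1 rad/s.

|T(j1)| ≈ 0.03095

Substitute s = j1: numerator = 5, denominator = 138 + j84.
|T(j1)| = |5| / |138 + j84| = 5 / 161.55 ≈ 0.03095.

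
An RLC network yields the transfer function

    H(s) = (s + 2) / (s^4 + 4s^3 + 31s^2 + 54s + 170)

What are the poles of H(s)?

s = -1 + 3j, -1 - 3j, -1 + 4j, -1 - 4j

The poles are the roots of the denominator s^4 + 4s^3 + 31s^2 + 54s + 170 = 0.
No real roots exist; factor into two real quadratics: (s^2 + 2s + 10)(s^2 + 2s + 17) = 0.
Each quadratic gives a conjugate pair via the quadratic formula.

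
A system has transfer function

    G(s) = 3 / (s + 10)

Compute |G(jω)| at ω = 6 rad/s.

Substitute s = j6: numerator = 3, denominator = 10 + j6.
|G(j6)| = |3| / |10 + j6| = 3 / 11.662 ≈ 0.2572.

|G(j6)| ≈ 0.2572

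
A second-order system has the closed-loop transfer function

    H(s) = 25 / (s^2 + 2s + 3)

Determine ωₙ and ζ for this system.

Compare the denominator to the standard form s^2 + 2ζωₙs + ωₙ².
ωₙ² = 3, so ωₙ = √3 ≈ 1.732 rad/s.
2ζωₙ = 2, so ζ = 2/(2·√3) ≈ 0.5774.

ωₙ ≈ 1.732 rad/s, ζ ≈ 0.5774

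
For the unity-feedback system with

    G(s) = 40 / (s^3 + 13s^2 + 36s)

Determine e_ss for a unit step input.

G(s) has one pole at the origin.
This is a Type 1 system; for a step input the steady-state error is zero.

e_ss = 0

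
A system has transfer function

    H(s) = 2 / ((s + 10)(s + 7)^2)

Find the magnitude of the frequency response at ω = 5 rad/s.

Substitute s = j5: numerator = 2, denominator = -110 + j820.
|H(j5)| = |2| / |-110 + j820| = 2 / 827.35 ≈ 0.002417.

|H(j5)| ≈ 0.002417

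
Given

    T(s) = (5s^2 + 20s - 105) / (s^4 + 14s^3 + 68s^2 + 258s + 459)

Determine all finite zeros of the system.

s = 3, -7

Set the numerator to zero: 5s^2 + 20s - 105 = 0, i.e. 5·(s^2 + 4s - 21) = 0.
Factoring: (s - 3)(s + 7) = 0.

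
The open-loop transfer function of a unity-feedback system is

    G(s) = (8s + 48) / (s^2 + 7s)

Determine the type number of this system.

Factor s from the denominator: s^2 + 7s = s·(s + 7).
There is 1 pole at the origin, so the system is Type 1.

Type 1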